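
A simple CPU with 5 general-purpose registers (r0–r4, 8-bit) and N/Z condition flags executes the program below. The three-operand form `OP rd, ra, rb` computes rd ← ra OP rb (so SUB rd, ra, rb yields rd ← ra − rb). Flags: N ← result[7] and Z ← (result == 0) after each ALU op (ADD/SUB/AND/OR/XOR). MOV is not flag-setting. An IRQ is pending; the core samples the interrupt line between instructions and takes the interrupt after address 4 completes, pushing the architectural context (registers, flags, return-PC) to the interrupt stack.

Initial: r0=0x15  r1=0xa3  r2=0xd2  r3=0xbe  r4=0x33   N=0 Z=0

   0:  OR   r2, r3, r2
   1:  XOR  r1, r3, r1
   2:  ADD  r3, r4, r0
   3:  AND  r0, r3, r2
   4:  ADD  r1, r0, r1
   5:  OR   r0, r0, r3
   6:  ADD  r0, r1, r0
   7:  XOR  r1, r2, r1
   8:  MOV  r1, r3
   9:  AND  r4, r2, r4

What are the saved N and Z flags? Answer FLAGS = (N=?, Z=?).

FLAGS = (N=0, Z=0)

after  0: r0=0x15 r1=0xa3 r2=0xfe r3=0xbe r4=0x33  N=1 Z=0
after  1: r0=0x15 r1=0x1d r2=0xfe r3=0xbe r4=0x33  N=0 Z=0
after  2: r0=0x15 r1=0x1d r2=0xfe r3=0x48 r4=0x33  N=0 Z=0
after  3: r0=0x48 r1=0x1d r2=0xfe r3=0x48 r4=0x33  N=0 Z=0
after  4: r0=0x48 r1=0x65 r2=0xfe r3=0x48 r4=0x33  N=0 Z=0
-- IRQ taken; context saved, return-PC = 5 --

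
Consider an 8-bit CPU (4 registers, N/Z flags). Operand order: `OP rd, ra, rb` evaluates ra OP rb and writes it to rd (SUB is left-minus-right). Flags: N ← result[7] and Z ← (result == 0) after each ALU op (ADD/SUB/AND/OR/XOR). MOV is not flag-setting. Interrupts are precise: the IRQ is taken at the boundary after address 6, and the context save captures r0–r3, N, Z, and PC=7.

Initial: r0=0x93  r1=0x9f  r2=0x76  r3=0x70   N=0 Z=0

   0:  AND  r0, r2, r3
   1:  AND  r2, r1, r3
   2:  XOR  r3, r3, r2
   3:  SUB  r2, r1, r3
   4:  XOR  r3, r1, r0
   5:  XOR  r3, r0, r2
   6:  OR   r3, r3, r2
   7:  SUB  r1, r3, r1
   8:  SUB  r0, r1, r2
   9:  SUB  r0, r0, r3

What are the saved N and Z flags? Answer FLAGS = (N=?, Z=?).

after  0: r0=0x70 r1=0x9f r2=0x76 r3=0x70  N=0 Z=0
after  1: r0=0x70 r1=0x9f r2=0x10 r3=0x70  N=0 Z=0
after  2: r0=0x70 r1=0x9f r2=0x10 r3=0x60  N=0 Z=0
after  3: r0=0x70 r1=0x9f r2=0x3f r3=0x60  N=0 Z=0
after  4: r0=0x70 r1=0x9f r2=0x3f r3=0xef  N=1 Z=0
after  5: r0=0x70 r1=0x9f r2=0x3f r3=0x4f  N=0 Z=0
after  6: r0=0x70 r1=0x9f r2=0x3f r3=0x7f  N=0 Z=0
-- IRQ taken; context saved, return-PC = 7 --

FLAGS = (N=0, Z=0)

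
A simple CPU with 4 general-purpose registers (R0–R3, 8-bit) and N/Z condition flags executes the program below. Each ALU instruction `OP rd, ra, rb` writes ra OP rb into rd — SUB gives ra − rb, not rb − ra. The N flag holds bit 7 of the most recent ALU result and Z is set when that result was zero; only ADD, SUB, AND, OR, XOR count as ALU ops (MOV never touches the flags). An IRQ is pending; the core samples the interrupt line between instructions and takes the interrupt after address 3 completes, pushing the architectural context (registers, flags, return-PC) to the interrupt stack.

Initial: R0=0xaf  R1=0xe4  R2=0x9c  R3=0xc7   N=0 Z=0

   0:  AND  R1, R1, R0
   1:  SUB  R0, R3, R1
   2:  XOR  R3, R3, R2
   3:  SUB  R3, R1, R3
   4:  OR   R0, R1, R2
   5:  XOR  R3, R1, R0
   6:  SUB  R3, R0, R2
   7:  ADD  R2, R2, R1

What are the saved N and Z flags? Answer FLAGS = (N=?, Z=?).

after  0: R0=0xaf R1=0xa4 R2=0x9c R3=0xc7  N=1 Z=0
after  1: R0=0x23 R1=0xa4 R2=0x9c R3=0xc7  N=0 Z=0
after  2: R0=0x23 R1=0xa4 R2=0x9c R3=0x5b  N=0 Z=0
after  3: R0=0x23 R1=0xa4 R2=0x9c R3=0x49  N=0 Z=0
-- IRQ taken; context saved, return-PC = 4 --

FLAGS = (N=0, Z=0)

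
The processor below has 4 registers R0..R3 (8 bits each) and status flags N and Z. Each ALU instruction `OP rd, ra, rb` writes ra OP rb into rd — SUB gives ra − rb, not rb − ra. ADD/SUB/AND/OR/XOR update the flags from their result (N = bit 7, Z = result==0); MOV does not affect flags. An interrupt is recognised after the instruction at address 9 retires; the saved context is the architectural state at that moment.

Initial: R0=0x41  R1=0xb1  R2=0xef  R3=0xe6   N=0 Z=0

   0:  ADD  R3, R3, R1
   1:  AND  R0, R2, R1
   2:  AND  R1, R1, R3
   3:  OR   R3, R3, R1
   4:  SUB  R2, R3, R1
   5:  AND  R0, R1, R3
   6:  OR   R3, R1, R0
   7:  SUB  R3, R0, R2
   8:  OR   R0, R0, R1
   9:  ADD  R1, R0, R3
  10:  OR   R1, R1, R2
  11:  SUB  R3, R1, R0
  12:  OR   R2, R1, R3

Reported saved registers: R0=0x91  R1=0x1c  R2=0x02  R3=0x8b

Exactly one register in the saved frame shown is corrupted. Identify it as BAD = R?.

BAD = R2

after  0: R0=0x41 R1=0xb1 R2=0xef R3=0x97  N=1 Z=0
after  1: R0=0xa1 R1=0xb1 R2=0xef R3=0x97  N=1 Z=0
after  2: R0=0xa1 R1=0x91 R2=0xef R3=0x97  N=1 Z=0
after  3: R0=0xa1 R1=0x91 R2=0xef R3=0x97  N=1 Z=0
after  4: R0=0xa1 R1=0x91 R2=0x06 R3=0x97  N=0 Z=0
after  5: R0=0x91 R1=0x91 R2=0x06 R3=0x97  N=1 Z=0
after  6: R0=0x91 R1=0x91 R2=0x06 R3=0x91  N=1 Z=0
after  7: R0=0x91 R1=0x91 R2=0x06 R3=0x8b  N=1 Z=0
after  8: R0=0x91 R1=0x91 R2=0x06 R3=0x8b  N=1 Z=0
after  9: R0=0x91 R1=0x1c R2=0x06 R3=0x8b  N=0 Z=0
-- IRQ taken; context saved, return-PC = 10 --
mismatch: R2: reported 0x02 vs actual 0x06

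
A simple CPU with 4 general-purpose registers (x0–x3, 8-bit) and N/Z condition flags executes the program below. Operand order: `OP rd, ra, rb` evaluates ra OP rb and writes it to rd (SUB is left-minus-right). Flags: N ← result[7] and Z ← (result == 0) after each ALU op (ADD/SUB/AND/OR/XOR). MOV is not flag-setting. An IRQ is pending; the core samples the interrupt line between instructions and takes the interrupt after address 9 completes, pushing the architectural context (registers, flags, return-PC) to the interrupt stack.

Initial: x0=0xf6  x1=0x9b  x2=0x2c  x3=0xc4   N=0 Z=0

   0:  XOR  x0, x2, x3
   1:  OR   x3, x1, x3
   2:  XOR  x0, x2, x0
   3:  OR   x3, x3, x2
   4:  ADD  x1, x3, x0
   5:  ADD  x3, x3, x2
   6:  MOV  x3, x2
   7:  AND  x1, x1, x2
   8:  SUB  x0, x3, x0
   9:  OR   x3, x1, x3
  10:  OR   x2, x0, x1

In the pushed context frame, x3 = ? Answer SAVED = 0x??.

after  0: x0=0xe8 x1=0x9b x2=0x2c x3=0xc4  N=1 Z=0
after  1: x0=0xe8 x1=0x9b x2=0x2c x3=0xdf  N=1 Z=0
after  2: x0=0xc4 x1=0x9b x2=0x2c x3=0xdf  N=1 Z=0
after  3: x0=0xc4 x1=0x9b x2=0x2c x3=0xff  N=1 Z=0
after  4: x0=0xc4 x1=0xc3 x2=0x2c x3=0xff  N=1 Z=0
after  5: x0=0xc4 x1=0xc3 x2=0x2c x3=0x2b  N=0 Z=0
after  6: x0=0xc4 x1=0xc3 x2=0x2c x3=0x2c  N=0 Z=0
after  7: x0=0xc4 x1=0x00 x2=0x2c x3=0x2c  N=0 Z=1
after  8: x0=0x68 x1=0x00 x2=0x2c x3=0x2c  N=0 Z=0
after  9: x0=0x68 x1=0x00 x2=0x2c x3=0x2c  N=0 Z=0
-- IRQ taken; context saved, return-PC = 10 --

SAVED = 0x2c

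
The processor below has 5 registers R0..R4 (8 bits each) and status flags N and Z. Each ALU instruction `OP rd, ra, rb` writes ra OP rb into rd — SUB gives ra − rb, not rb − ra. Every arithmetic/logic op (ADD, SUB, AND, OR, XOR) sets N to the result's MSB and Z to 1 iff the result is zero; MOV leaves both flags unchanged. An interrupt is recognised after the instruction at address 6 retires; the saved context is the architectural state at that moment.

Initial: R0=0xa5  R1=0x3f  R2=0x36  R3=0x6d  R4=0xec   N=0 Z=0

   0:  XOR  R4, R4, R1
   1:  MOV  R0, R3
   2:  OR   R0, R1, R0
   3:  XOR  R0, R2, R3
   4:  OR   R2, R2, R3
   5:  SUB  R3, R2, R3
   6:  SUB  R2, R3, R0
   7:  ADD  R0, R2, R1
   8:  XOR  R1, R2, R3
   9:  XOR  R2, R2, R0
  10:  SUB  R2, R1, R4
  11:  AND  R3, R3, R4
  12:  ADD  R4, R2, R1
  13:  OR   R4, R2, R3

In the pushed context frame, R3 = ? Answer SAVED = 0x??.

after  0: R0=0xa5 R1=0x3f R2=0x36 R3=0x6d R4=0xd3  N=1 Z=0
after  1: R0=0x6d R1=0x3f R2=0x36 R3=0x6d R4=0xd3  N=1 Z=0
after  2: R0=0x7f R1=0x3f R2=0x36 R3=0x6d R4=0xd3  N=0 Z=0
after  3: R0=0x5b R1=0x3f R2=0x36 R3=0x6d R4=0xd3  N=0 Z=0
after  4: R0=0x5b R1=0x3f R2=0x7f R3=0x6d R4=0xd3  N=0 Z=0
after  5: R0=0x5b R1=0x3f R2=0x7f R3=0x12 R4=0xd3  N=0 Z=0
after  6: R0=0x5b R1=0x3f R2=0xb7 R3=0x12 R4=0xd3  N=1 Z=0
-- IRQ taken; context saved, return-PC = 7 --

SAVED = 0x12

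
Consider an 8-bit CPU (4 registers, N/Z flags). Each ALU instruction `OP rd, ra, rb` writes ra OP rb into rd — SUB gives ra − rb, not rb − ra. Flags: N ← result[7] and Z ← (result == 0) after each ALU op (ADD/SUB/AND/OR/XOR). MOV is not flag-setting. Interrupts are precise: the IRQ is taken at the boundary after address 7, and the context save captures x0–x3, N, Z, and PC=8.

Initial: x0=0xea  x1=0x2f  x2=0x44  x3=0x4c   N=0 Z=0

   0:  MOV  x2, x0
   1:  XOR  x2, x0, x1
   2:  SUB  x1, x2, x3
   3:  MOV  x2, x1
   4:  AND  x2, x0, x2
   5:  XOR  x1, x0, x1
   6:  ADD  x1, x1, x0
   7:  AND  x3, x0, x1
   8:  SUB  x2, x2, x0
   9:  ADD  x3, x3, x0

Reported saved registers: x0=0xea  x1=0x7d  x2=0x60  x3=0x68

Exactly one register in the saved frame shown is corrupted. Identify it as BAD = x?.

BAD = x2

after  0: x0=0xea x1=0x2f x2=0xea x3=0x4c  N=0 Z=0
after  1: x0=0xea x1=0x2f x2=0xc5 x3=0x4c  N=1 Z=0
after  2: x0=0xea x1=0x79 x2=0xc5 x3=0x4c  N=0 Z=0
after  3: x0=0xea x1=0x79 x2=0x79 x3=0x4c  N=0 Z=0
after  4: x0=0xea x1=0x79 x2=0x68 x3=0x4c  N=0 Z=0
after  5: x0=0xea x1=0x93 x2=0x68 x3=0x4c  N=1 Z=0
after  6: x0=0xea x1=0x7d x2=0x68 x3=0x4c  N=0 Z=0
after  7: x0=0xea x1=0x7d x2=0x68 x3=0x68  N=0 Z=0
-- IRQ taken; context saved, return-PC = 8 --
mismatch: x2: reported 0x60 vs actual 0x68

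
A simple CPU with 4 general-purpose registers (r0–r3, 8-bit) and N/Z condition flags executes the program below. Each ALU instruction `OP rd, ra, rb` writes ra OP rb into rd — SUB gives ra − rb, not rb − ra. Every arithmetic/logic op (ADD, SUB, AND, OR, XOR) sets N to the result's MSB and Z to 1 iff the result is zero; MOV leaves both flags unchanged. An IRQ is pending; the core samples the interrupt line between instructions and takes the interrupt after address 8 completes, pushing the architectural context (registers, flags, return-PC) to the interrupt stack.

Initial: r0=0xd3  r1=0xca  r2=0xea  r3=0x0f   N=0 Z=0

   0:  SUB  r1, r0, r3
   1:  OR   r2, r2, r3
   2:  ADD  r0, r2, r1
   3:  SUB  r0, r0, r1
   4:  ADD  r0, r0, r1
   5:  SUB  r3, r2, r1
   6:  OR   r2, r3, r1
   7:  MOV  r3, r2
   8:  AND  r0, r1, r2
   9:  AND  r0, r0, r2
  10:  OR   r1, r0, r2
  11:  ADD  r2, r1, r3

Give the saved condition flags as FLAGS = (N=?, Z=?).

FLAGS = (N=1, Z=0)

after  0: r0=0xd3 r1=0xc4 r2=0xea r3=0x0f  N=1 Z=0
after  1: r0=0xd3 r1=0xc4 r2=0xef r3=0x0f  N=1 Z=0
after  2: r0=0xb3 r1=0xc4 r2=0xef r3=0x0f  N=1 Z=0
after  3: r0=0xef r1=0xc4 r2=0xef r3=0x0f  N=1 Z=0
after  4: r0=0xb3 r1=0xc4 r2=0xef r3=0x0f  N=1 Z=0
after  5: r0=0xb3 r1=0xc4 r2=0xef r3=0x2b  N=0 Z=0
after  6: r0=0xb3 r1=0xc4 r2=0xef r3=0x2b  N=1 Z=0
after  7: r0=0xb3 r1=0xc4 r2=0xef r3=0xef  N=1 Z=0
after  8: r0=0xc4 r1=0xc4 r2=0xef r3=0xef  N=1 Z=0
-- IRQ taken; context saved, return-PC = 9 --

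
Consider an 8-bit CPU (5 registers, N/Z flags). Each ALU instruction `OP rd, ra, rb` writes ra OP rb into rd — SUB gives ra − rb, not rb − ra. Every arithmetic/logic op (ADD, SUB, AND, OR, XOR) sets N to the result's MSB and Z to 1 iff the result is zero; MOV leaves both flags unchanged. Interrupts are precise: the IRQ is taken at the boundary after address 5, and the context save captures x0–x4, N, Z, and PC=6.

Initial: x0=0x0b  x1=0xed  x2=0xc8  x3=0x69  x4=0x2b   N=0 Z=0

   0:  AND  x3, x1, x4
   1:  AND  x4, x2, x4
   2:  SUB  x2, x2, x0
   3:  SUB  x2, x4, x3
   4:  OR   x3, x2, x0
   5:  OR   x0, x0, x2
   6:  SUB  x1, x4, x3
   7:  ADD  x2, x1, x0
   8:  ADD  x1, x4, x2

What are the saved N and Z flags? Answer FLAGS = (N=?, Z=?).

FLAGS = (N=1, Z=0)

after  0: x0=0x0b x1=0xed x2=0xc8 x3=0x29 x4=0x2b  N=0 Z=0
after  1: x0=0x0b x1=0xed x2=0xc8 x3=0x29 x4=0x08  N=0 Z=0
after  2: x0=0x0b x1=0xed x2=0xbd x3=0x29 x4=0x08  N=1 Z=0
after  3: x0=0x0b x1=0xed x2=0xdf x3=0x29 x4=0x08  N=1 Z=0
after  4: x0=0x0b x1=0xed x2=0xdf x3=0xdf x4=0x08  N=1 Z=0
after  5: x0=0xdf x1=0xed x2=0xdf x3=0xdf x4=0x08  N=1 Z=0
-- IRQ taken; context saved, return-PC = 6 --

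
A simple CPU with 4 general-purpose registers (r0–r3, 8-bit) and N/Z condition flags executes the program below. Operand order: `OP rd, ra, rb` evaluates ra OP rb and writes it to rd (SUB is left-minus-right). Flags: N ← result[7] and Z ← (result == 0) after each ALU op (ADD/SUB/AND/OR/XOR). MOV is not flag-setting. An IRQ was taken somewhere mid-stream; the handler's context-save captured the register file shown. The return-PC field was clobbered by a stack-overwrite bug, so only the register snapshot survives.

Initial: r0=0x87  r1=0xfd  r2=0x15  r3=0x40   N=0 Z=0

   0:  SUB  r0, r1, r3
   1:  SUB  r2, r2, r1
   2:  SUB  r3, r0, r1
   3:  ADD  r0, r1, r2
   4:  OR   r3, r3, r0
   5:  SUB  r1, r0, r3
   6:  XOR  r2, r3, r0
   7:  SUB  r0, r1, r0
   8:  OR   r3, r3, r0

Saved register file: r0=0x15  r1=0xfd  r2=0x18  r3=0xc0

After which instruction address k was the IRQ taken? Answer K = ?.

K = 3

after  0: r0=0xbd r1=0xfd r2=0x15 r3=0x40  N=1 Z=0
after  1: r0=0xbd r1=0xfd r2=0x18 r3=0x40  N=0 Z=0
after  2: r0=0xbd r1=0xfd r2=0x18 r3=0xc0  N=1 Z=0
after  3: r0=0x15 r1=0xfd r2=0x18 r3=0xc0  N=0 Z=0
-- IRQ taken; context saved, return-PC = 4 --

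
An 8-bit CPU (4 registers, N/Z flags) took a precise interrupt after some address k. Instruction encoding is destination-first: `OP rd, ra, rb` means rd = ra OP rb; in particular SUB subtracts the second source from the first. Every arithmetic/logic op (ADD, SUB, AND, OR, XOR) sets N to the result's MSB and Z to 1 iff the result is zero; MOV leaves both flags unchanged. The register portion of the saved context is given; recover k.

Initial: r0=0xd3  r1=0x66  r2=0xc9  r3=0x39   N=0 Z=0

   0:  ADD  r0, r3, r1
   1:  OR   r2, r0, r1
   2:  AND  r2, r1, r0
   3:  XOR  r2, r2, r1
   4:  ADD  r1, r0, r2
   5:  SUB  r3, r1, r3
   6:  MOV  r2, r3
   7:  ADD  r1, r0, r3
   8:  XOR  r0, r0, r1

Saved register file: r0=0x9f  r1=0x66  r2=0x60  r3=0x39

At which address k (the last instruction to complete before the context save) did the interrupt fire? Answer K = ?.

K = 3

after  0: r0=0x9f r1=0x66 r2=0xc9 r3=0x39  N=1 Z=0
after  1: r0=0x9f r1=0x66 r2=0xff r3=0x39  N=1 Z=0
after  2: r0=0x9f r1=0x66 r2=0x06 r3=0x39  N=0 Z=0
after  3: r0=0x9f r1=0x66 r2=0x60 r3=0x39  N=0 Z=0
-- IRQ taken; context saved, return-PC = 4 --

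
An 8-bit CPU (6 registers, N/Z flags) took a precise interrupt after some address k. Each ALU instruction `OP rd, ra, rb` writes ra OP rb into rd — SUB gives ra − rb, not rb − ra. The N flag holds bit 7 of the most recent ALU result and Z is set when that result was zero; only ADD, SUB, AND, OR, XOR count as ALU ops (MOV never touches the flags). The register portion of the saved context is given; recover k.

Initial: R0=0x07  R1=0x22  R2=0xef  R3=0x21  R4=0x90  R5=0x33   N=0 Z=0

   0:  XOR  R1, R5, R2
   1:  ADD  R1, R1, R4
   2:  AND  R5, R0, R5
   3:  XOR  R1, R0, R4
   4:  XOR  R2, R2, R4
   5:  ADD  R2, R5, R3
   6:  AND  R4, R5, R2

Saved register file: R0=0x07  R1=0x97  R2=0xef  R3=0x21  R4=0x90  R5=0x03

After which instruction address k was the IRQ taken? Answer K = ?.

K = 3

after  0: R0=0x07 R1=0xdc R2=0xef R3=0x21 R4=0x90 R5=0x33  N=1 Z=0
after  1: R0=0x07 R1=0x6c R2=0xef R3=0x21 R4=0x90 R5=0x33  N=0 Z=0
after  2: R0=0x07 R1=0x6c R2=0xef R3=0x21 R4=0x90 R5=0x03  N=0 Z=0
after  3: R0=0x07 R1=0x97 R2=0xef R3=0x21 R4=0x90 R5=0x03  N=1 Z=0
-- IRQ taken; context saved, return-PC = 4 --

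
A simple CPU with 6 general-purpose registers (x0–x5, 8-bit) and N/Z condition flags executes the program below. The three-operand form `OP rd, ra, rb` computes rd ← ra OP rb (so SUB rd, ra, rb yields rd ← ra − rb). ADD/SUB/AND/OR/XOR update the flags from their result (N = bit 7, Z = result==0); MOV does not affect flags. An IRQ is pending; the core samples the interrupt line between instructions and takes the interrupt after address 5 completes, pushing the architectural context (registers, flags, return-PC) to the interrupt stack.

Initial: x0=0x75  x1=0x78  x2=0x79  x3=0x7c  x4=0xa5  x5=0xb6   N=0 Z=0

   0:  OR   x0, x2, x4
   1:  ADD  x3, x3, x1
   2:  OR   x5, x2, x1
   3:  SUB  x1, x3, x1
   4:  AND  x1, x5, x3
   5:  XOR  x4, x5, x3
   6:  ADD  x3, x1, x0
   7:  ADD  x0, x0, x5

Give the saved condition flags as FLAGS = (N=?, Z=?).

after  0: x0=0xfd x1=0x78 x2=0x79 x3=0x7c x4=0xa5 x5=0xb6  N=1 Z=0
after  1: x0=0xfd x1=0x78 x2=0x79 x3=0xf4 x4=0xa5 x5=0xb6  N=1 Z=0
after  2: x0=0xfd x1=0x78 x2=0x79 x3=0xf4 x4=0xa5 x5=0x79  N=0 Z=0
after  3: x0=0xfd x1=0x7c x2=0x79 x3=0xf4 x4=0xa5 x5=0x79  N=0 Z=0
after  4: x0=0xfd x1=0x70 x2=0x79 x3=0xf4 x4=0xa5 x5=0x79  N=0 Z=0
after  5: x0=0xfd x1=0x70 x2=0x79 x3=0xf4 x4=0x8d x5=0x79  N=1 Z=0
-- IRQ taken; context saved, return-PC = 6 --

FLAGS = (N=1, Z=0)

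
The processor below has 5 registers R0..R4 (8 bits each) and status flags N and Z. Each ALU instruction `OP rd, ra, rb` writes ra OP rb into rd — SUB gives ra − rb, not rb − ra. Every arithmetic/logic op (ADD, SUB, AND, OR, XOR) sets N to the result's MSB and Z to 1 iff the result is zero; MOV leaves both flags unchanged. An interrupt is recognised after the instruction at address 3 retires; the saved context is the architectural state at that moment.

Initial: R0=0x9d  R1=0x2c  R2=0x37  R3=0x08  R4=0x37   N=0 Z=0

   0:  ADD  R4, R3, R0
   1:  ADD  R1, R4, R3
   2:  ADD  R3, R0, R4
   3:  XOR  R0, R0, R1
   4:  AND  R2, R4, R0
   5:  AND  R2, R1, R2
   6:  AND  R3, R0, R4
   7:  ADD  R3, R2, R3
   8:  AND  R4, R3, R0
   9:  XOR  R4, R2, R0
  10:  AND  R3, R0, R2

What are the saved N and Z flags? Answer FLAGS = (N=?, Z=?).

FLAGS = (N=0, Z=0)

after  0: R0=0x9d R1=0x2c R2=0x37 R3=0x08 R4=0xa5  N=1 Z=0
after  1: R0=0x9d R1=0xad R2=0x37 R3=0x08 R4=0xa5  N=1 Z=0
after  2: R0=0x9d R1=0xad R2=0x37 R3=0x42 R4=0xa5  N=0 Z=0
after  3: R0=0x30 R1=0xad R2=0x37 R3=0x42 R4=0xa5  N=0 Z=0
-- IRQ taken; context saved, return-PC = 4 --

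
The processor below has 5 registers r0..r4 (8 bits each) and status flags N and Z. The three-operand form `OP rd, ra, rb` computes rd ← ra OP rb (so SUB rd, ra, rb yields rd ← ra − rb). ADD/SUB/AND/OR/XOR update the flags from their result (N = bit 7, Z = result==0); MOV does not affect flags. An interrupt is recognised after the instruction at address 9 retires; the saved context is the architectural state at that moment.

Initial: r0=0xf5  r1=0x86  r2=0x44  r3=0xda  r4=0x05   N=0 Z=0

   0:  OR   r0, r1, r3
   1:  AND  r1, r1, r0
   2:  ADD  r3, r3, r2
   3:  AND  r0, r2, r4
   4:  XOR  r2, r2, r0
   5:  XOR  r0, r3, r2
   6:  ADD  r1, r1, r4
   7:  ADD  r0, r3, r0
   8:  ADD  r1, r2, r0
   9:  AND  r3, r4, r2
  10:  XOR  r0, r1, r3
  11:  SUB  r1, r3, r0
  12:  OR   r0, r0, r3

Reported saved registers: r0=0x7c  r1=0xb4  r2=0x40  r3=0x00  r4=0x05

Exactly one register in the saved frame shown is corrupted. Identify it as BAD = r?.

BAD = r1

after  0: r0=0xde r1=0x86 r2=0x44 r3=0xda r4=0x05  N=1 Z=0
after  1: r0=0xde r1=0x86 r2=0x44 r3=0xda r4=0x05  N=1 Z=0
after  2: r0=0xde r1=0x86 r2=0x44 r3=0x1e r4=0x05  N=0 Z=0
after  3: r0=0x04 r1=0x86 r2=0x44 r3=0x1e r4=0x05  N=0 Z=0
after  4: r0=0x04 r1=0x86 r2=0x40 r3=0x1e r4=0x05  N=0 Z=0
after  5: r0=0x5e r1=0x86 r2=0x40 r3=0x1e r4=0x05  N=0 Z=0
after  6: r0=0x5e r1=0x8b r2=0x40 r3=0x1e r4=0x05  N=1 Z=0
after  7: r0=0x7c r1=0x8b r2=0x40 r3=0x1e r4=0x05  N=0 Z=0
after  8: r0=0x7c r1=0xbc r2=0x40 r3=0x1e r4=0x05  N=1 Z=0
after  9: r0=0x7c r1=0xbc r2=0x40 r3=0x00 r4=0x05  N=0 Z=1
-- IRQ taken; context saved, return-PC = 10 --
mismatch: r1: reported 0xb4 vs actual 0xbc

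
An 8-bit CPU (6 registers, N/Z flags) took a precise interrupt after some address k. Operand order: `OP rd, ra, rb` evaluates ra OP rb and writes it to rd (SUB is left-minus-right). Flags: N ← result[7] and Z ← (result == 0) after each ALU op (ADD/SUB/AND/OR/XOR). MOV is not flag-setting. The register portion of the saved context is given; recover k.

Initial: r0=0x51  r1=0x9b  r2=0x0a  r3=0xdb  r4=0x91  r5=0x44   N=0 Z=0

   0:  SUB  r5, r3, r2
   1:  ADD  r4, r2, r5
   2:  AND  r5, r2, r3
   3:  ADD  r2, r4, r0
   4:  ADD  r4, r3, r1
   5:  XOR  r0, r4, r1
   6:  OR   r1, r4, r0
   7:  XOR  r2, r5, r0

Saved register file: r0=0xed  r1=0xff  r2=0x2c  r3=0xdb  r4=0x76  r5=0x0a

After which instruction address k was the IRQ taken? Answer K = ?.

K = 6

after  0: r0=0x51 r1=0x9b r2=0x0a r3=0xdb r4=0x91 r5=0xd1  N=1 Z=0
after  1: r0=0x51 r1=0x9b r2=0x0a r3=0xdb r4=0xdb r5=0xd1  N=1 Z=0
after  2: r0=0x51 r1=0x9b r2=0x0a r3=0xdb r4=0xdb r5=0x0a  N=0 Z=0
after  3: r0=0x51 r1=0x9b r2=0x2c r3=0xdb r4=0xdb r5=0x0a  N=0 Z=0
after  4: r0=0x51 r1=0x9b r2=0x2c r3=0xdb r4=0x76 r5=0x0a  N=0 Z=0
after  5: r0=0xed r1=0x9b r2=0x2c r3=0xdb r4=0x76 r5=0x0a  N=1 Z=0
after  6: r0=0xed r1=0xff r2=0x2c r3=0xdb r4=0x76 r5=0x0a  N=1 Z=0
-- IRQ taken; context saved, return-PC = 7 --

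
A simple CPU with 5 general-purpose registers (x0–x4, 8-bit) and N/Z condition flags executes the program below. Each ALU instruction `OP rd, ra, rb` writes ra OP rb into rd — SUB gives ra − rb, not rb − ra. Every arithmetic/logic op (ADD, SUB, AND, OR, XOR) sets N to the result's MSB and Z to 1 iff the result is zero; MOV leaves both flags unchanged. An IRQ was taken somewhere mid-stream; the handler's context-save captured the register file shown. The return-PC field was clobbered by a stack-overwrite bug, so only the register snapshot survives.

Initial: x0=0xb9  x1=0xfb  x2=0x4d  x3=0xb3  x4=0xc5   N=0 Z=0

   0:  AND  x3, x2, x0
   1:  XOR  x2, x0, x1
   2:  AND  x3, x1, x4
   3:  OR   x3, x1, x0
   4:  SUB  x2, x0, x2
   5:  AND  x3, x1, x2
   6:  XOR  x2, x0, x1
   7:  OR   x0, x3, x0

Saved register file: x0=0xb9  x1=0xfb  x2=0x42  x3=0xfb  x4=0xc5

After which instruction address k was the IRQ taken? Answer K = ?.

after  0: x0=0xb9 x1=0xfb x2=0x4d x3=0x09 x4=0xc5  N=0 Z=0
after  1: x0=0xb9 x1=0xfb x2=0x42 x3=0x09 x4=0xc5  N=0 Z=0
after  2: x0=0xb9 x1=0xfb x2=0x42 x3=0xc1 x4=0xc5  N=1 Z=0
after  3: x0=0xb9 x1=0xfb x2=0x42 x3=0xfb x4=0xc5  N=1 Z=0
-- IRQ taken; context saved, return-PC = 4 --

K = 3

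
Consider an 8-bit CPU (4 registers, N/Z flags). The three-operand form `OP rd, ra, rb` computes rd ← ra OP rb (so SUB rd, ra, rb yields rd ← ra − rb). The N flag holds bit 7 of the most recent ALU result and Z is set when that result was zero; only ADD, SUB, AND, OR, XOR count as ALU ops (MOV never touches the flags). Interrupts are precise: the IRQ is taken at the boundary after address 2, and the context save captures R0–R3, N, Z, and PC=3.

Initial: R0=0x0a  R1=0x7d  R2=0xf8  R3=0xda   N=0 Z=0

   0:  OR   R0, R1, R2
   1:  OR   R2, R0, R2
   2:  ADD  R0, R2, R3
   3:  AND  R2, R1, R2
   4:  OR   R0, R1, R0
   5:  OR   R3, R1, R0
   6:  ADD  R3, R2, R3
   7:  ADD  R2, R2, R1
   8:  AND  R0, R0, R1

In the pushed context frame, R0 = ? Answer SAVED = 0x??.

after  0: R0=0xfd R1=0x7d R2=0xf8 R3=0xda  N=1 Z=0
after  1: R0=0xfd R1=0x7d R2=0xfd R3=0xda  N=1 Z=0
after  2: R0=0xd7 R1=0x7d R2=0xfd R3=0xda  N=1 Z=0
-- IRQ taken; context saved, return-PC = 3 --

SAVED = 0xd7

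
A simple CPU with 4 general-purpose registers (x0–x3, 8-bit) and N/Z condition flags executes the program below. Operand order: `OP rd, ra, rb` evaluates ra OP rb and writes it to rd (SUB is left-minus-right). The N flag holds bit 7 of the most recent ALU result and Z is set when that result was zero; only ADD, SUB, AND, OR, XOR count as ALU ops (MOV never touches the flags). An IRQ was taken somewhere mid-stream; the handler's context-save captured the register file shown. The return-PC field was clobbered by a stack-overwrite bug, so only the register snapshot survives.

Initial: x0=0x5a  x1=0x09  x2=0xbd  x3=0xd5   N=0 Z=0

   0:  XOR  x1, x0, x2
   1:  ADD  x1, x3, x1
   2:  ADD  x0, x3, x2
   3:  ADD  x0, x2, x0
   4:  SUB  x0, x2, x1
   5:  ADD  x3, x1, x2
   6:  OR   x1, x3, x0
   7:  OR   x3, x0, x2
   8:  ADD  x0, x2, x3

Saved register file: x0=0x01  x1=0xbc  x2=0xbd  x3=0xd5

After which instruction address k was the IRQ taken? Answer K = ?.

K = 4

after  0: x0=0x5a x1=0xe7 x2=0xbd x3=0xd5  N=1 Z=0
after  1: x0=0x5a x1=0xbc x2=0xbd x3=0xd5  N=1 Z=0
after  2: x0=0x92 x1=0xbc x2=0xbd x3=0xd5  N=1 Z=0
after  3: x0=0x4f x1=0xbc x2=0xbd x3=0xd5  N=0 Z=0
after  4: x0=0x01 x1=0xbc x2=0xbd x3=0xd5  N=0 Z=0
-- IRQ taken; context saved, return-PC = 5 --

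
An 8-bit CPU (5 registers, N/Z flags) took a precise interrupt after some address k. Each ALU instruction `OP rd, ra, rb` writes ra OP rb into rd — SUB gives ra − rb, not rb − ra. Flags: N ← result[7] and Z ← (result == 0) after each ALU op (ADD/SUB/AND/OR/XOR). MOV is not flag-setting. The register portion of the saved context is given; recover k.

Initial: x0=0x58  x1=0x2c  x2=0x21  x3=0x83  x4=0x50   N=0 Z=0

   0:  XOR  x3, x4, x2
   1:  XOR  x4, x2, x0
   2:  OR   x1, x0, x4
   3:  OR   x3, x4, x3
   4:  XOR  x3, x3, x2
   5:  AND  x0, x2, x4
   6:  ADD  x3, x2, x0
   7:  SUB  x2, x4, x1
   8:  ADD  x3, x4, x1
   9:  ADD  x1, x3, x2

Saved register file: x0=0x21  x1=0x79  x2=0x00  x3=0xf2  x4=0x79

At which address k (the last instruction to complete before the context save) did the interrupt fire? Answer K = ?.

K = 8

after  0: x0=0x58 x1=0x2c x2=0x21 x3=0x71 x4=0x50  N=0 Z=0
after  1: x0=0x58 x1=0x2c x2=0x21 x3=0x71 x4=0x79  N=0 Z=0
after  2: x0=0x58 x1=0x79 x2=0x21 x3=0x71 x4=0x79  N=0 Z=0
after  3: x0=0x58 x1=0x79 x2=0x21 x3=0x79 x4=0x79  N=0 Z=0
after  4: x0=0x58 x1=0x79 x2=0x21 x3=0x58 x4=0x79  N=0 Z=0
after  5: x0=0x21 x1=0x79 x2=0x21 x3=0x58 x4=0x79  N=0 Z=0
after  6: x0=0x21 x1=0x79 x2=0x21 x3=0x42 x4=0x79  N=0 Z=0
after  7: x0=0x21 x1=0x79 x2=0x00 x3=0x42 x4=0x79  N=0 Z=1
after  8: x0=0x21 x1=0x79 x2=0x00 x3=0xf2 x4=0x79  N=1 Z=0
-- IRQ taken; context saved, return-PC = 9 --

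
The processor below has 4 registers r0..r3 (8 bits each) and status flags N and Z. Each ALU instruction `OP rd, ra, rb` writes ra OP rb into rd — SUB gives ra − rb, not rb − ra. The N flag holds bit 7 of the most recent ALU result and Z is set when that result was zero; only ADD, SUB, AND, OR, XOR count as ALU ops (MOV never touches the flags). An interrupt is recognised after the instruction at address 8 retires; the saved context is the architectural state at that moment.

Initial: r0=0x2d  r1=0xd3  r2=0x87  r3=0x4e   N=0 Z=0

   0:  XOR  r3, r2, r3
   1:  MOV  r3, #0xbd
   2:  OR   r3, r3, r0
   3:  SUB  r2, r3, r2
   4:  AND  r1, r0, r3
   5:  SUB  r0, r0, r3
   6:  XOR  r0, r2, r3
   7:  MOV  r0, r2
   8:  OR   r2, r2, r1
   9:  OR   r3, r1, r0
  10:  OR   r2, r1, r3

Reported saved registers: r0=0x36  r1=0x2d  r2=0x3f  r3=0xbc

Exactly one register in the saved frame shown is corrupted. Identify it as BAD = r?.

BAD = r3

after  0: r0=0x2d r1=0xd3 r2=0x87 r3=0xc9  N=1 Z=0
after  1: r0=0x2d r1=0xd3 r2=0x87 r3=0xbd  N=1 Z=0
after  2: r0=0x2d r1=0xd3 r2=0x87 r3=0xbd  N=1 Z=0
after  3: r0=0x2d r1=0xd3 r2=0x36 r3=0xbd  N=0 Z=0
after  4: r0=0x2d r1=0x2d r2=0x36 r3=0xbd  N=0 Z=0
after  5: r0=0x70 r1=0x2d r2=0x36 r3=0xbd  N=0 Z=0
after  6: r0=0x8b r1=0x2d r2=0x36 r3=0xbd  N=1 Z=0
after  7: r0=0x36 r1=0x2d r2=0x36 r3=0xbd  N=1 Z=0
after  8: r0=0x36 r1=0x2d r2=0x3f r3=0xbd  N=0 Z=0
-- IRQ taken; context saved, return-PC = 9 --
mismatch: r3: reported 0xbc vs actual 0xbd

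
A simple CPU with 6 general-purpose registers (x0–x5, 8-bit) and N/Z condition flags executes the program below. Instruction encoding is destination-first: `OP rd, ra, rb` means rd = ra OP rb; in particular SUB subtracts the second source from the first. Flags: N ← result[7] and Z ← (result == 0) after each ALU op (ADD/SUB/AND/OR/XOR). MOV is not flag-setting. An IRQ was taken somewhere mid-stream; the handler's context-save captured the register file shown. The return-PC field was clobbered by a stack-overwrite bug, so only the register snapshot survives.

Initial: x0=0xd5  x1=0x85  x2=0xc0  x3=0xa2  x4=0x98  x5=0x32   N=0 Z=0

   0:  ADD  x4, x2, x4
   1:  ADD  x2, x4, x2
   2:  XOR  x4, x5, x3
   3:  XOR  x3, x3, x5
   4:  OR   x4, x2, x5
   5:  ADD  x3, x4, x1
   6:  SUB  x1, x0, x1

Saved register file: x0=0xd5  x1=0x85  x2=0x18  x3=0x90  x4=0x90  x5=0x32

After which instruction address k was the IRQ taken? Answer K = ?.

after  0: x0=0xd5 x1=0x85 x2=0xc0 x3=0xa2 x4=0x58 x5=0x32  N=0 Z=0
after  1: x0=0xd5 x1=0x85 x2=0x18 x3=0xa2 x4=0x58 x5=0x32  N=0 Z=0
after  2: x0=0xd5 x1=0x85 x2=0x18 x3=0xa2 x4=0x90 x5=0x32  N=1 Z=0
after  3: x0=0xd5 x1=0x85 x2=0x18 x3=0x90 x4=0x90 x5=0x32  N=1 Z=0
-- IRQ taken; context saved, return-PC = 4 --

K = 3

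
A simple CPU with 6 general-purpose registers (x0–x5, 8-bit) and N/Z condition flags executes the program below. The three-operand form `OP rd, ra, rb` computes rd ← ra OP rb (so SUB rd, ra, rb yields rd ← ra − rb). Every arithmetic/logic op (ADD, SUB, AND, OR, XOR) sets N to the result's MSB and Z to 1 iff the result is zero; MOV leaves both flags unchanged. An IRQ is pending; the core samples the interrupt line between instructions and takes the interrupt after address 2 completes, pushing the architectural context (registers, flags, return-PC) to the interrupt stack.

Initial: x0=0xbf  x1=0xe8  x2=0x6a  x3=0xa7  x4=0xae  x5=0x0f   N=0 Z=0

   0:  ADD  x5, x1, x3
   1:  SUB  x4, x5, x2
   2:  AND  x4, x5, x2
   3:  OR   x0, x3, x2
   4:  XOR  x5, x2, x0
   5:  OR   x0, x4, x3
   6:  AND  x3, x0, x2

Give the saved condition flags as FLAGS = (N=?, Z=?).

FLAGS = (N=0, Z=0)

after  0: x0=0xbf x1=0xe8 x2=0x6a x3=0xa7 x4=0xae x5=0x8f  N=1 Z=0
after  1: x0=0xbf x1=0xe8 x2=0x6a x3=0xa7 x4=0x25 x5=0x8f  N=0 Z=0
after  2: x0=0xbf x1=0xe8 x2=0x6a x3=0xa7 x4=0x0a x5=0x8f  N=0 Z=0
-- IRQ taken; context saved, return-PC = 3 --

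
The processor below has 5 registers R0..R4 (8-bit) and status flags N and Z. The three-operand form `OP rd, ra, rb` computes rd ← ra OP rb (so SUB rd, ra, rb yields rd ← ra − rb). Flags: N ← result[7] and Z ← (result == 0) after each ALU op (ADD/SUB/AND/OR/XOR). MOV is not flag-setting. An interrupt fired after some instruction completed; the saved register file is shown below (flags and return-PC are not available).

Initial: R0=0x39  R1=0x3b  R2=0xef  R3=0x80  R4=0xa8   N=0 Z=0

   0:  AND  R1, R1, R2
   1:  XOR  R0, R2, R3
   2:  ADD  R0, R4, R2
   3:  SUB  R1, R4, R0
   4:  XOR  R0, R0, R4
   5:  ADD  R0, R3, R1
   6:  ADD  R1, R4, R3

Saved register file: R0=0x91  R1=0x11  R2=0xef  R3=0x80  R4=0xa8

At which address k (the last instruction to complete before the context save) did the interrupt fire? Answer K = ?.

K = 5

after  0: R0=0x39 R1=0x2b R2=0xef R3=0x80 R4=0xa8  N=0 Z=0
after  1: R0=0x6f R1=0x2b R2=0xef R3=0x80 R4=0xa8  N=0 Z=0
after  2: R0=0x97 R1=0x2b R2=0xef R3=0x80 R4=0xa8  N=1 Z=0
after  3: R0=0x97 R1=0x11 R2=0xef R3=0x80 R4=0xa8  N=0 Z=0
after  4: R0=0x3f R1=0x11 R2=0xef R3=0x80 R4=0xa8  N=0 Z=0
after  5: R0=0x91 R1=0x11 R2=0xef R3=0x80 R4=0xa8  N=1 Z=0
-- IRQ taken; context saved, return-PC = 6 --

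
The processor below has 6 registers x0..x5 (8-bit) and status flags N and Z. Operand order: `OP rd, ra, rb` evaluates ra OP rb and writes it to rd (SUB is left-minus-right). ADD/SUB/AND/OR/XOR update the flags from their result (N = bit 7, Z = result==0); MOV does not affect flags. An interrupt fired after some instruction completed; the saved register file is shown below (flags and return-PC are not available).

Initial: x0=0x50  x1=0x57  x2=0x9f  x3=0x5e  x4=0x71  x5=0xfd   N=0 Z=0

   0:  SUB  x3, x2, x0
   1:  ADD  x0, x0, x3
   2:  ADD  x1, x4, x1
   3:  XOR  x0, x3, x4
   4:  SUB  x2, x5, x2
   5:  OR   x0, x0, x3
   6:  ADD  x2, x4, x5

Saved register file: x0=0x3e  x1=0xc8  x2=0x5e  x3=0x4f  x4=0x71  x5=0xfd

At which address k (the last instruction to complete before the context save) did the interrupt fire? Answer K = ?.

after  0: x0=0x50 x1=0x57 x2=0x9f x3=0x4f x4=0x71 x5=0xfd  N=0 Z=0
after  1: x0=0x9f x1=0x57 x2=0x9f x3=0x4f x4=0x71 x5=0xfd  N=1 Z=0
after  2: x0=0x9f x1=0xc8 x2=0x9f x3=0x4f x4=0x71 x5=0xfd  N=1 Z=0
after  3: x0=0x3e x1=0xc8 x2=0x9f x3=0x4f x4=0x71 x5=0xfd  N=0 Z=0
after  4: x0=0x3e x1=0xc8 x2=0x5e x3=0x4f x4=0x71 x5=0xfd  N=0 Z=0
-- IRQ taken; context saved, return-PC = 5 --

K = 4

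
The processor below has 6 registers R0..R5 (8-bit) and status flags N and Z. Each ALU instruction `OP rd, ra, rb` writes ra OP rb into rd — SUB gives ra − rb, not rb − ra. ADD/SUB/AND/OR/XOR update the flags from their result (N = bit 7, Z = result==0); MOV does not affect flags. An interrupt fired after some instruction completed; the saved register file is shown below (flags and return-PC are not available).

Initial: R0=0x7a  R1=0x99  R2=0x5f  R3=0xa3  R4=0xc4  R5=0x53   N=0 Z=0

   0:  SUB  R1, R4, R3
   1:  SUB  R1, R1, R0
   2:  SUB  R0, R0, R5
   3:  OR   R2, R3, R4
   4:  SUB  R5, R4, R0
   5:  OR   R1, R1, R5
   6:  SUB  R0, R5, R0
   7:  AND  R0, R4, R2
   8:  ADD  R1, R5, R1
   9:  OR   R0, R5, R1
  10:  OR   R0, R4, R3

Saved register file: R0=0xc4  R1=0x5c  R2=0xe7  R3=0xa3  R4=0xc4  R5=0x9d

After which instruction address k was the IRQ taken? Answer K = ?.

K = 8

after  0: R0=0x7a R1=0x21 R2=0x5f R3=0xa3 R4=0xc4 R5=0x53  N=0 Z=0
after  1: R0=0x7a R1=0xa7 R2=0x5f R3=0xa3 R4=0xc4 R5=0x53  N=1 Z=0
after  2: R0=0x27 R1=0xa7 R2=0x5f R3=0xa3 R4=0xc4 R5=0x53  N=0 Z=0
after  3: R0=0x27 R1=0xa7 R2=0xe7 R3=0xa3 R4=0xc4 R5=0x53  N=1 Z=0
after  4: R0=0x27 R1=0xa7 R2=0xe7 R3=0xa3 R4=0xc4 R5=0x9d  N=1 Z=0
after  5: R0=0x27 R1=0xbf R2=0xe7 R3=0xa3 R4=0xc4 R5=0x9d  N=1 Z=0
after  6: R0=0x76 R1=0xbf R2=0xe7 R3=0xa3 R4=0xc4 R5=0x9d  N=0 Z=0
after  7: R0=0xc4 R1=0xbf R2=0xe7 R3=0xa3 R4=0xc4 R5=0x9d  N=1 Z=0
after  8: R0=0xc4 R1=0x5c R2=0xe7 R3=0xa3 R4=0xc4 R5=0x9d  N=0 Z=0
-- IRQ taken; context saved, return-PC = 9 --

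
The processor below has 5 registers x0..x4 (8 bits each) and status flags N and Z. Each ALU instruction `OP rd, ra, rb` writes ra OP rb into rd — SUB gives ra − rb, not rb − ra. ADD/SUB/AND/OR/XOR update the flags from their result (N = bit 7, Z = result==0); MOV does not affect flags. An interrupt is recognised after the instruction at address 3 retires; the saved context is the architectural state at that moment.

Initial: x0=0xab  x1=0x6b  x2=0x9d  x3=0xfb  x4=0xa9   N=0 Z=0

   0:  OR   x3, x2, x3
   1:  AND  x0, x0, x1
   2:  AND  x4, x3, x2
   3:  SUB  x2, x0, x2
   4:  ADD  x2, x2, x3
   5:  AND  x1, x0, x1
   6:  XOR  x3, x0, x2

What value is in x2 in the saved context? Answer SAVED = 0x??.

SAVED = 0x8e

after  0: x0=0xab x1=0x6b x2=0x9d x3=0xff x4=0xa9  N=1 Z=0
after  1: x0=0x2b x1=0x6b x2=0x9d x3=0xff x4=0xa9  N=0 Z=0
after  2: x0=0x2b x1=0x6b x2=0x9d x3=0xff x4=0x9d  N=1 Z=0
after  3: x0=0x2b x1=0x6b x2=0x8e x3=0xff x4=0x9d  N=1 Z=0
-- IRQ taken; context saved, return-PC = 4 --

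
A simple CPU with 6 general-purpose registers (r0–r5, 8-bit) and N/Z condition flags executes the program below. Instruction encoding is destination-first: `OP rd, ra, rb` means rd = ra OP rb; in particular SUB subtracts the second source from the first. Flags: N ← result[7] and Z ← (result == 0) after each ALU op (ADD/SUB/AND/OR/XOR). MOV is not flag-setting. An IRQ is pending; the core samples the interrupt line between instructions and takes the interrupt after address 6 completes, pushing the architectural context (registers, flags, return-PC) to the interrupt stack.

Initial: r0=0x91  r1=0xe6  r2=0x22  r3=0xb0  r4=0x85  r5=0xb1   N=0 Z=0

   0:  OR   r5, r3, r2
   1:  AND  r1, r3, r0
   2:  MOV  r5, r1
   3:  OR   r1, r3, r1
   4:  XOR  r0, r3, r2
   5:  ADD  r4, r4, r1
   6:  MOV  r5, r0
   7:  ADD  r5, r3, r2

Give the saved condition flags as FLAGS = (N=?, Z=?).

after  0: r0=0x91 r1=0xe6 r2=0x22 r3=0xb0 r4=0x85 r5=0xb2  N=1 Z=0
after  1: r0=0x91 r1=0x90 r2=0x22 r3=0xb0 r4=0x85 r5=0xb2  N=1 Z=0
after  2: r0=0x91 r1=0x90 r2=0x22 r3=0xb0 r4=0x85 r5=0x90  N=1 Z=0
after  3: r0=0x91 r1=0xb0 r2=0x22 r3=0xb0 r4=0x85 r5=0x90  N=1 Z=0
after  4: r0=0x92 r1=0xb0 r2=0x22 r3=0xb0 r4=0x85 r5=0x90  N=1 Z=0
after  5: r0=0x92 r1=0xb0 r2=0x22 r3=0xb0 r4=0x35 r5=0x90  N=0 Z=0
after  6: r0=0x92 r1=0xb0 r2=0x22 r3=0xb0 r4=0x35 r5=0x92  N=0 Z=0
-- IRQ taken; context saved, return-PC = 7 --

FLAGS = (N=0, Z=0)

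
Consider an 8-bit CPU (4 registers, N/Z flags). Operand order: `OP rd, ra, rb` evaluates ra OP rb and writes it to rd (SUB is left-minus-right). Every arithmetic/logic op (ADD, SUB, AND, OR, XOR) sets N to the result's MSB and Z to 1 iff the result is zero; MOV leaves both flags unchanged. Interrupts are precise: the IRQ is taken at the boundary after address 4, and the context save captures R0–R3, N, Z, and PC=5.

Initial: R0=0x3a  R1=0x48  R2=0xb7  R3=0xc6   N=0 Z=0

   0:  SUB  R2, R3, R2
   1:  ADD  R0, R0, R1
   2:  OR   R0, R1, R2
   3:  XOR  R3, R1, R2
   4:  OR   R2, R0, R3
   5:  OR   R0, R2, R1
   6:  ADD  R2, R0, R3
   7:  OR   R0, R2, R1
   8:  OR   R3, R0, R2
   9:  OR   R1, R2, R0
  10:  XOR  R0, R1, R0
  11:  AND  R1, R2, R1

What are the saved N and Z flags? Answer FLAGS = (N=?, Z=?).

FLAGS = (N=0, Z=0)

after  0: R0=0x3a R1=0x48 R2=0x0f R3=0xc6  N=0 Z=0
after  1: R0=0x82 R1=0x48 R2=0x0f R3=0xc6  N=1 Z=0
after  2: R0=0x4f R1=0x48 R2=0x0f R3=0xc6  N=0 Z=0
after  3: R0=0x4f R1=0x48 R2=0x0f R3=0x47  N=0 Z=0
after  4: R0=0x4f R1=0x48 R2=0x4f R3=0x47  N=0 Z=0
-- IRQ taken; context saved, return-PC = 5 --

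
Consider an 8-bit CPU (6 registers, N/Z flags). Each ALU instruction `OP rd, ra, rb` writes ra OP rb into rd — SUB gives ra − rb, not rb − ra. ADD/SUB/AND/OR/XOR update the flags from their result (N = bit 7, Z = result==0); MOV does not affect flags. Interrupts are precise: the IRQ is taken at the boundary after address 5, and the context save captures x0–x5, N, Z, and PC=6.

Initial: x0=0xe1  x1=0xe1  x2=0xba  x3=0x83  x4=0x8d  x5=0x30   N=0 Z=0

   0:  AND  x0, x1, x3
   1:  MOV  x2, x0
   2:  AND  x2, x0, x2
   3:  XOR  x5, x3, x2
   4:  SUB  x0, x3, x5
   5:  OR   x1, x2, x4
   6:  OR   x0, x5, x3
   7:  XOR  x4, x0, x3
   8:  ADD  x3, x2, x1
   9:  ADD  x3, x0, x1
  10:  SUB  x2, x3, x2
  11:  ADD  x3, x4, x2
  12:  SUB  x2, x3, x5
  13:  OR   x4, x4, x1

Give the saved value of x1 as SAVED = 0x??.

SAVED = 0x8d

after  0: x0=0x81 x1=0xe1 x2=0xba x3=0x83 x4=0x8d x5=0x30  N=1 Z=0
after  1: x0=0x81 x1=0xe1 x2=0x81 x3=0x83 x4=0x8d x5=0x30  N=1 Z=0
after  2: x0=0x81 x1=0xe1 x2=0x81 x3=0x83 x4=0x8d x5=0x30  N=1 Z=0
after  3: x0=0x81 x1=0xe1 x2=0x81 x3=0x83 x4=0x8d x5=0x02  N=0 Z=0
after  4: x0=0x81 x1=0xe1 x2=0x81 x3=0x83 x4=0x8d x5=0x02  N=1 Z=0
after  5: x0=0x81 x1=0x8d x2=0x81 x3=0x83 x4=0x8d x5=0x02  N=1 Z=0
-- IRQ taken; context saved, return-PC = 6 --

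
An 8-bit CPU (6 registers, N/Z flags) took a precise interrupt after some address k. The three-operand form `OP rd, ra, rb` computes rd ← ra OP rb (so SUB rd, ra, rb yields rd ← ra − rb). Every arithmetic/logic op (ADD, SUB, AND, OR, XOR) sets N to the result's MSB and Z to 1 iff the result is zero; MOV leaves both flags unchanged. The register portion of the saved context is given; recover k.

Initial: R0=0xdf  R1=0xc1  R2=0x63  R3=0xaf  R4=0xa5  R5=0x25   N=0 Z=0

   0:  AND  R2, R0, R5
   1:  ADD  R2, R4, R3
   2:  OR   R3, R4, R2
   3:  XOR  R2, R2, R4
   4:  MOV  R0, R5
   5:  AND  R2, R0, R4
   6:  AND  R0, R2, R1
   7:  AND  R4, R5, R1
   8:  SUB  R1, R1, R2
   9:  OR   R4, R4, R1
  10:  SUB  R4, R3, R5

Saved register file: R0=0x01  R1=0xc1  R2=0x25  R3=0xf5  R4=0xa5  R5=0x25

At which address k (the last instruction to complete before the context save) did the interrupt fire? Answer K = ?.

after  0: R0=0xdf R1=0xc1 R2=0x05 R3=0xaf R4=0xa5 R5=0x25  N=0 Z=0
after  1: R0=0xdf R1=0xc1 R2=0x54 R3=0xaf R4=0xa5 R5=0x25  N=0 Z=0
after  2: R0=0xdf R1=0xc1 R2=0x54 R3=0xf5 R4=0xa5 R5=0x25  N=1 Z=0
after  3: R0=0xdf R1=0xc1 R2=0xf1 R3=0xf5 R4=0xa5 R5=0x25  N=1 Z=0
after  4: R0=0x25 R1=0xc1 R2=0xf1 R3=0xf5 R4=0xa5 R5=0x25  N=1 Z=0
after  5: R0=0x25 R1=0xc1 R2=0x25 R3=0xf5 R4=0xa5 R5=0x25  N=0 Z=0
after  6: R0=0x01 R1=0xc1 R2=0x25 R3=0xf5 R4=0xa5 R5=0x25  N=0 Z=0
-- IRQ taken; context saved, return-PC = 7 --

K = 6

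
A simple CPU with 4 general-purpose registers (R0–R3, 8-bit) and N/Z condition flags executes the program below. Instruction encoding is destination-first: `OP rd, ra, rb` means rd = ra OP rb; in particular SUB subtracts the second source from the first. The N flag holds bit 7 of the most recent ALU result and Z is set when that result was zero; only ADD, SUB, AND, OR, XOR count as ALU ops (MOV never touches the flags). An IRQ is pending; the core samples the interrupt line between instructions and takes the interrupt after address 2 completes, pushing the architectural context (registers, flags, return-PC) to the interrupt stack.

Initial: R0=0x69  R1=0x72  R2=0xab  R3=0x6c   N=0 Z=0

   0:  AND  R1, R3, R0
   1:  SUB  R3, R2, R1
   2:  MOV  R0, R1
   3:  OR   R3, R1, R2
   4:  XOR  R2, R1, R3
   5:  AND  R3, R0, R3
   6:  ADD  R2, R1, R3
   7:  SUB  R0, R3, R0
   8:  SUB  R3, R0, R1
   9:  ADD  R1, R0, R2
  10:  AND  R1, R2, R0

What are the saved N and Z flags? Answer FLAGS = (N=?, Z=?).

after  0: R0=0x69 R1=0x68 R2=0xab R3=0x6c  N=0 Z=0
after  1: R0=0x69 R1=0x68 R2=0xab R3=0x43  N=0 Z=0
after  2: R0=0x68 R1=0x68 R2=0xab R3=0x43  N=0 Z=0
-- IRQ taken; context saved, return-PC = 3 --

FLAGS = (N=0, Z=0)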